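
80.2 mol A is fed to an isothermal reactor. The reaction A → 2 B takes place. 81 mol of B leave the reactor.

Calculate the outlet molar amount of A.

39.7 mol

For B: n = n₀ + 2ξ → 81 = 0 + 2ξ, giving ξ = 40.5 mol.
Outlet amounts (n = n₀ + ν ξ):
  A: 80.2 − 1(40.5) = 39.7
  B: 0 + 2(40.5) = 81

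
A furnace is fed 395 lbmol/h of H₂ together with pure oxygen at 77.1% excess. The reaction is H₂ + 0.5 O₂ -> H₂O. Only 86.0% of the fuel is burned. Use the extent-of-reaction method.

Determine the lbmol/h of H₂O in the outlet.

340 lbmol/h

Stoichiometric O₂ = 0.5 × 395 = 197.5 lbmol/h; O₂ fed = 197.5 × 1.771 = 349.8 lbmol/h.
Fuel reacted = 0.86 × 395 → ξ = 339.7 lbmol/h.
Outlet (n = n₀ + ν ξ):
  H₂: 395 − 1(339.7) = 55.3
  O₂: 349.8 − 0.5(339.7) = 179.9
  H₂O: 0 + 1(339.7) = 339.7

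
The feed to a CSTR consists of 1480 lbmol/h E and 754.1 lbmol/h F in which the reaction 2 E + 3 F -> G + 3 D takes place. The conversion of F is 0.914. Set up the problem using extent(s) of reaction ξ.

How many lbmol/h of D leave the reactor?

689 lbmol/h

F reacted = 0.914 × 754.1 = 689.2 lbmol/h; ν_F = −3, so ξ = 689.2/3 = 229.7 lbmol/h.
Outlet amounts (n = n₀ + ν ξ):
  E: 1480 − 2(229.7) = 1021
  F: 754.1 − 3(229.7) = 64.85
  G: 0 + 1(229.7) = 229.7
  D: 0 + 3(229.7) = 689.2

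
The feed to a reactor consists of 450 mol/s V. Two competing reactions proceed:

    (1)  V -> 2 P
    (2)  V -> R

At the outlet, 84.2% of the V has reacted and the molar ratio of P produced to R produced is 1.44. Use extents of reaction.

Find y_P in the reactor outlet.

Conversion of V: V consumed = 0.842 × 450 = 378.9 mol/s = 1ξ₁ + 1ξ₂.
Selectivity: 2ξ₁ / (1ξ₂) = 1.44 → ξ₁ = 0.72 ξ₂.
Substitute: (1·0.72 + 1) ξ₂ = 378.9 → ξ₂ = 220.3 mol/s, ξ₁ = 158.6 mol/s.
Outlet amounts (n = n₀ + Σ ν·ξ):
  V: 450 − 1(158.6) − 1(220.3) = 71.1
  P: 0 + 2(158.6) = 317.2
  R: 0 + 1(220.3) = 220.3
Total out = 608.6 mol/s; y_P = 317.2 / 608.6 = 0.5212.

0.521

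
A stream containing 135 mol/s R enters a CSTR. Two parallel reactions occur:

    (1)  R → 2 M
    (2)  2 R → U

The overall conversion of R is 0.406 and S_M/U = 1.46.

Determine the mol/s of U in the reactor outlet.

20.1 mol/s

Conversion of R: R consumed = 0.406 × 135 = 54.81 mol/s = 1ξ₁ + 2ξ₂.
Selectivity: 2ξ₁ / (1ξ₂) = 1.46 → ξ₁ = 0.73 ξ₂.
Substitute: (1·0.73 + 2) ξ₂ = 54.81 → ξ₂ = 20.08 mol/s, ξ₁ = 14.66 mol/s.
Outlet amounts (n = n₀ + Σ ν·ξ):
  R: 135 − 1(14.66) − 2(20.08) = 80.19
  M: 0 + 2(14.66) = 29.31
  U: 0 + 1(20.08) = 20.08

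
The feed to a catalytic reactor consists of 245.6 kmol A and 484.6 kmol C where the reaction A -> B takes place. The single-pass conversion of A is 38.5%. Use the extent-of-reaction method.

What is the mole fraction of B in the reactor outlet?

0.129

A reacted = 0.385 × 245.6 = 94.56 kmol; ν_A = −1, so ξ = 94.56/1 = 94.56 kmol.
Outlet amounts (n = n₀ + ν ξ):
  A: 245.6 − 1(94.56) = 151
  B: 0 + 1(94.56) = 94.56
  C: 484.6 (inert)
Total out = 730.2 kmol; y_B = 94.56 / 730.2 = 0.1295.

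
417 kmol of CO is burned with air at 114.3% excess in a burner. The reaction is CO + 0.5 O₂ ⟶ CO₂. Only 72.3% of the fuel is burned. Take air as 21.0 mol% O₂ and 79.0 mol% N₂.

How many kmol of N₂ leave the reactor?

Stoichiometric O₂ = 0.5 × 417 = 208.5 kmol; O₂ fed = 208.5 × 2.143 = 446.8 kmol.
N₂ fed = 446.8 × 79/21 = 1681 kmol.
Fuel reacted = 0.723 × 417 → ξ = 301.5 kmol.
Outlet (n = n₀ + ν ξ):
  CO: 417 − 1(301.5) = 115.5
  O₂: 446.8 − 0.5(301.5) = 296.1
  N₂: 1681 (inert)
  CO₂: 0 + 1(301.5) = 301.5

1680 kmol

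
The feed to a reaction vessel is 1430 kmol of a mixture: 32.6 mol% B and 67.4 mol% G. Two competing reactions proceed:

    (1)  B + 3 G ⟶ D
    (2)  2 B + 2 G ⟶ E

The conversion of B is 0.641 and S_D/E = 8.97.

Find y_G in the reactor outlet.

Conversion of B: B consumed = 0.641 × 466.2 = 298.8 kmol = 1ξ₁ + 2ξ₂.
Selectivity: 1ξ₁ / (1ξ₂) = 8.97 → ξ₁ = 8.97 ξ₂.
Substitute: (1·8.97 + 2) ξ₂ = 298.8 → ξ₂ = 27.24 kmol, ξ₁ = 244.3 kmol.
Outlet amounts (n = n₀ + Σ ν·ξ):
  B: 466.2 − 1(244.3) − 2(27.24) = 167.4
  G: 963.8 − 3(244.3) − 2(27.24) = 176.3
  D: 0 + 1(244.3) = 244.3
  E: 0 + 1(27.24) = 27.24
Total out = 615.3 kmol; y_G = 176.3 / 615.3 = 0.2866.

0.287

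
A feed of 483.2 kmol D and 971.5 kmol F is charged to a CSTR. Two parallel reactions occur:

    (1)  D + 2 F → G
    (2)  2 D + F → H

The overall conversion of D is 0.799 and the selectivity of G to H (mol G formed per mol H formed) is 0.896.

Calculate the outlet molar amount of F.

599 kmol

Conversion of D: D consumed = 0.799 × 483.2 = 386.1 kmol = 1ξ₁ + 2ξ₂.
Selectivity: 1ξ₁ / (1ξ₂) = 0.896 → ξ₁ = 0.896 ξ₂.
Substitute: (1·0.896 + 2) ξ₂ = 386.1 → ξ₂ = 133.3 kmol, ξ₁ = 119.4 kmol.
Outlet amounts (n = n₀ + Σ ν·ξ):
  D: 483.2 − 1(119.4) − 2(133.3) = 97.12
  F: 971.5 − 2(119.4) − 1(133.3) = 599.3
  G: 0 + 1(119.4) = 119.4
  H: 0 + 1(133.3) = 133.3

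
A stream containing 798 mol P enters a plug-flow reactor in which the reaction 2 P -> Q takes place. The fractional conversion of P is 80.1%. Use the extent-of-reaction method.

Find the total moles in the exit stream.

478 mol

P reacted = 0.801 × 798 = 639.2 mol; ν_P = −2, so ξ = 639.2/2 = 319.6 mol.
Outlet amounts (n = n₀ + ν ξ):
  P: 798 − 2(319.6) = 158.8
  Q: 0 + 1(319.6) = 319.6
Total out = 158.8 + 319.6 = 478.4 mol.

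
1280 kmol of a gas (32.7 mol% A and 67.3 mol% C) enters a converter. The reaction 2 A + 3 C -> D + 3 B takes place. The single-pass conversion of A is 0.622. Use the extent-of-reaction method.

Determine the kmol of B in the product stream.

A reacted = 0.622 × 418.6 = 260.3 kmol; ν_A = −2, so ξ = 260.3/2 = 130.2 kmol.
Outlet amounts (n = n₀ + ν ξ):
  A: 418.6 − 2(130.2) = 158.2
  C: 861.4 − 3(130.2) = 470.9
  D: 0 + 1(130.2) = 130.2
  B: 0 + 3(130.2) = 390.5

391 kmol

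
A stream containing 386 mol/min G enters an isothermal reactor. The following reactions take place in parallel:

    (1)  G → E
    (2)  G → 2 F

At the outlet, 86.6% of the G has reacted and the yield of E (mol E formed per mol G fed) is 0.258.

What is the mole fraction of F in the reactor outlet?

Yield of E: 1ξ₁ / 386 = 0.258 → ξ₁ = 99.59 mol/min.
Conversion of G: 1ξ₁ + 1ξ₂ = 0.866 × 386 = 334.3 → ξ₂ = 234.7 mol/min.
Outlet amounts (n = n₀ + Σ ν·ξ):
  G: 386 − 1(99.59) − 1(234.7) = 51.72
  E: 0 + 1(99.59) = 99.59
  F: 0 + 2(234.7) = 469.4
Total out = 620.7 mol/min; y_F = 469.4 / 620.7 = 0.7562.

0.756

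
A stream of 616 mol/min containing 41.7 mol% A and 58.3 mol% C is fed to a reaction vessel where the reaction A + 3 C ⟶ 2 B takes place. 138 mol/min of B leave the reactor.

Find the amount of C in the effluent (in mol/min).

152 mol/min

For B: n = n₀ + 2ξ → 138 = 0 + 2ξ, giving ξ = 69 mol/min.
Outlet amounts (n = n₀ + ν ξ):
  A: 256.9 − 1(69) = 187.9
  C: 359.1 − 3(69) = 152.1
  B: 0 + 2(69) = 138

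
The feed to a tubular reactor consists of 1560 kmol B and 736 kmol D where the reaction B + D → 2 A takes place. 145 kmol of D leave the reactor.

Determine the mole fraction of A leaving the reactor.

0.515

For D: n = n₀ − 1ξ → 145 = 736 − 1ξ, giving ξ = 591 kmol.
Outlet amounts (n = n₀ + ν ξ):
  B: 1560 − 1(591) = 969
  D: 736 − 1(591) = 145
  A: 0 + 2(591) = 1182
Total out = 2296 kmol; y_A = 1182 / 2296 = 0.5148.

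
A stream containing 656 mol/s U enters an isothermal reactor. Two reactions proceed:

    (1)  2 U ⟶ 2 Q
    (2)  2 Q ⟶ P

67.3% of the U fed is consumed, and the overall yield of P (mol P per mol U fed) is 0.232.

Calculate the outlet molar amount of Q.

Conversion of U: U consumed = 2ξ₁ = 0.673 × 656 → ξ₁ = 220.7 mol/s.
Yield of P: 1ξ₂ / 656 = 0.232 → ξ₂ = 152.2 mol/s.
Outlet amounts (n = n₀ + Σ ν·ξ):
  U: 656 − 2(220.7) = 214.5
  Q: 0 + 2(220.7) − 2(152.2) = 137.1
  P: 0 + 1(152.2) = 152.2

137 mol/s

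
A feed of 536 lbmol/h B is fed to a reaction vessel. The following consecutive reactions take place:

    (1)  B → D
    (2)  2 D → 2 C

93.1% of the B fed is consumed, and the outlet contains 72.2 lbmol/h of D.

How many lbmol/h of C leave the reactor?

427 lbmol/h

Conversion of B: B consumed = 1ξ₁ = 0.931 × 536 → ξ₁ = 499 lbmol/h.
D balance: n_D = 0 + 1ξ₁ − 2ξ₂ = 72.2 → ξ₂ = (1·499 − 72.2)/2 = 213.4 lbmol/h.
Outlet amounts (n = n₀ + Σ ν·ξ):
  B: 536 − 1(499) = 36.98
  D: 0 + 1(499) − 2(213.4) = 72.2
  C: 0 + 2(213.4) = 426.8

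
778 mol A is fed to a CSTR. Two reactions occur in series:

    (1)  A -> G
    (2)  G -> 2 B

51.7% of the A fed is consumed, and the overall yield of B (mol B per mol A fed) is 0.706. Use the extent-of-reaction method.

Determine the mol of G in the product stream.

Conversion of A: A consumed = 1ξ₁ = 0.517 × 778 → ξ₁ = 402.2 mol.
Yield of B: 2ξ₂ / 778 = 0.706 → ξ₂ = 274.6 mol.
Outlet amounts (n = n₀ + Σ ν·ξ):
  A: 778 − 1(402.2) = 375.8
  G: 0 + 1(402.2) − 1(274.6) = 127.6
  B: 0 + 2(274.6) = 549.3

128 mol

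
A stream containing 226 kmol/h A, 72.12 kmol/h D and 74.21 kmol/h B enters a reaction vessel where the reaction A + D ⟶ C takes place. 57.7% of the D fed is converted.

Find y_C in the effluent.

D reacted = 0.577 × 72.12 = 41.61 kmol/h; ν_D = −1, so ξ = 41.61/1 = 41.61 kmol/h.
Outlet amounts (n = n₀ + ν ξ):
  A: 226 − 1(41.61) = 184.4
  D: 72.12 − 1(41.61) = 30.51
  C: 0 + 1(41.61) = 41.61
  B: 74.21 (inert)
Total out = 330.7 kmol/h; y_C = 41.61 / 330.7 = 0.1258.

0.126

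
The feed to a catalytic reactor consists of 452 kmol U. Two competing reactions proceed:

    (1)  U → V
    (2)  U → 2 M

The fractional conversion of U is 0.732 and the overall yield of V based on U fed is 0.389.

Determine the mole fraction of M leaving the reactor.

Yield of V: 1ξ₁ / 452 = 0.389 → ξ₁ = 175.8 kmol.
Conversion of U: 1ξ₁ + 1ξ₂ = 0.732 × 452 = 330.9 → ξ₂ = 155 kmol.
Outlet amounts (n = n₀ + Σ ν·ξ):
  U: 452 − 1(175.8) − 1(155) = 121.1
  V: 0 + 1(175.8) = 175.8
  M: 0 + 2(155) = 310.1
Total out = 607 kmol; y_M = 310.1 / 607 = 0.5108.

0.511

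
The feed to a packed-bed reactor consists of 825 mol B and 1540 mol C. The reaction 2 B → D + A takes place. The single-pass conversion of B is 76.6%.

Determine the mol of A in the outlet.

316 mol

B reacted = 0.766 × 825 = 632 mol; ν_B = −2, so ξ = 632/2 = 316 mol.
Outlet amounts (n = n₀ + ν ξ):
  B: 825 − 2(316) = 193
  D: 0 + 1(316) = 316
  A: 0 + 1(316) = 316
  C: 1540 (inert)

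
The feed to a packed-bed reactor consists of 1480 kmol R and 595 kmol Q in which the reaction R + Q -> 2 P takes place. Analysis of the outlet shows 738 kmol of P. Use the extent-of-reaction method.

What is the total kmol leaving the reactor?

2080 kmol

For P: n = n₀ + 2ξ → 738 = 0 + 2ξ, giving ξ = 369 kmol.
Outlet amounts (n = n₀ + ν ξ):
  R: 1480 − 1(369) = 1111
  Q: 595 − 1(369) = 226
  P: 0 + 2(369) = 738
Total out = 1111 + 226 + 738 = 2075 kmol.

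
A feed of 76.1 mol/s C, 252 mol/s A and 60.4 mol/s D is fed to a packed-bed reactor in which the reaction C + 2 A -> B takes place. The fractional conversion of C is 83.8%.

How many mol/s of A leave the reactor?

124 mol/s

C reacted = 0.838 × 76.1 = 63.77 mol/s; ν_C = −1, so ξ = 63.77/1 = 63.77 mol/s.
Outlet amounts (n = n₀ + ν ξ):
  C: 76.1 − 1(63.77) = 12.33
  A: 252 − 2(63.77) = 124.5
  B: 0 + 1(63.77) = 63.77
  D: 60.4 (inert)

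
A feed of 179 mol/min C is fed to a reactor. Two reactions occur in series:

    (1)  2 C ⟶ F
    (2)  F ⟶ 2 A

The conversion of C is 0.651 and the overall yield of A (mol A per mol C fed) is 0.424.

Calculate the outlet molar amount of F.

20.3 mol/min

Conversion of C: C consumed = 2ξ₁ = 0.651 × 179 → ξ₁ = 58.26 mol/min.
Yield of A: 2ξ₂ / 179 = 0.424 → ξ₂ = 37.95 mol/min.
Outlet amounts (n = n₀ + Σ ν·ξ):
  C: 179 − 2(58.26) = 62.47
  F: 0 + 1(58.26) − 1(37.95) = 20.32
  A: 0 + 2(37.95) = 75.9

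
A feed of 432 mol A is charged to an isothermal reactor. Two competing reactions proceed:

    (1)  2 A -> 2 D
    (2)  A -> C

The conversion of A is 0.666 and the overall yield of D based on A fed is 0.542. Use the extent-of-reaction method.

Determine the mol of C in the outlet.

Yield of D: 2ξ₁ / 432 = 0.542 → ξ₁ = 117.1 mol.
Conversion of A: 2ξ₁ + 1ξ₂ = 0.666 × 432 = 287.7 → ξ₂ = 53.57 mol.
Outlet amounts (n = n₀ + Σ ν·ξ):
  A: 432 − 2(117.1) − 1(53.57) = 144.3
  D: 0 + 2(117.1) = 234.1
  C: 0 + 1(53.57) = 53.57

53.6 mol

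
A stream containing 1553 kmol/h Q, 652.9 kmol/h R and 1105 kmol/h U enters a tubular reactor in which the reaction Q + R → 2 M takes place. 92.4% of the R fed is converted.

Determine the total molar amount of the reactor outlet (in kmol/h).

3310 kmol/h

R reacted = 0.924 × 652.9 = 603.3 kmol/h; ν_R = −1, so ξ = 603.3/1 = 603.3 kmol/h.
Outlet amounts (n = n₀ + ν ξ):
  Q: 1553 − 1(603.3) = 949.7
  R: 652.9 − 1(603.3) = 49.62
  M: 0 + 2(603.3) = 1207
  U: 1105 (inert)
Total out = 949.7 + 49.62 + 1207 + 1105 = 3311 kmol/h.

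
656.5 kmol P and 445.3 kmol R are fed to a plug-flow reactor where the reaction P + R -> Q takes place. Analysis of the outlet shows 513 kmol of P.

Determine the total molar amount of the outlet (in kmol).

For P: n = n₀ − 1ξ → 513 = 656.5 − 1ξ, giving ξ = 143.5 kmol.
Outlet amounts (n = n₀ + ν ξ):
  P: 656.5 − 1(143.5) = 513
  R: 445.3 − 1(143.5) = 301.8
  Q: 0 + 1(143.5) = 143.5
Total out = 513 + 301.8 + 143.5 = 958.3 kmol.

958 kmol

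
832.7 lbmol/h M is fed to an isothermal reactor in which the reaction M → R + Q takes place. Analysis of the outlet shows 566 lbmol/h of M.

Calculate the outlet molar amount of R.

For M: n = n₀ − 1ξ → 566 = 832.7 − 1ξ, giving ξ = 266.7 lbmol/h.
Outlet amounts (n = n₀ + ν ξ):
  M: 832.7 − 1(266.7) = 566
  R: 0 + 1(266.7) = 266.7
  Q: 0 + 1(266.7) = 266.7

267 lbmol/h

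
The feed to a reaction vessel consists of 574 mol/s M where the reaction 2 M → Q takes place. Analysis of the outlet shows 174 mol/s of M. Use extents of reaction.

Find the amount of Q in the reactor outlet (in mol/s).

For M: n = n₀ − 2ξ → 174 = 574 − 2ξ, giving ξ = 200 mol/s.
Outlet amounts (n = n₀ + ν ξ):
  M: 574 − 2(200) = 174
  Q: 0 + 1(200) = 200

200 mol/s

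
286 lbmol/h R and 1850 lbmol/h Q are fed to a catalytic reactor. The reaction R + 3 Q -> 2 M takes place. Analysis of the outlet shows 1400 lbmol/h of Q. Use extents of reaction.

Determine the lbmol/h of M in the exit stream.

For Q: n = n₀ − 3ξ → 1400 = 1850 − 3ξ, giving ξ = 150 lbmol/h.
Outlet amounts (n = n₀ + ν ξ):
  R: 286 − 1(150) = 136
  Q: 1850 − 3(150) = 1400
  M: 0 + 2(150) = 300

300 lbmol/h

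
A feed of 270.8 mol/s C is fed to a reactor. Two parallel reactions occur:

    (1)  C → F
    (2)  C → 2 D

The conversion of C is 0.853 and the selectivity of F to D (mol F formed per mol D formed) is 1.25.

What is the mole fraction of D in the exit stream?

Conversion of C: C consumed = 0.853 × 270.8 = 231 mol/s = 1ξ₁ + 1ξ₂.
Selectivity: 1ξ₁ / (2ξ₂) = 1.25 → ξ₁ = 2.5 ξ₂.
Substitute: (1·2.5 + 1) ξ₂ = 231 → ξ₂ = 66 mol/s, ξ₁ = 165 mol/s.
Outlet amounts (n = n₀ + Σ ν·ξ):
  C: 270.8 − 1(165) − 1(66) = 39.81
  F: 0 + 1(165) = 165
  D: 0 + 2(66) = 132
Total out = 336.8 mol/s; y_D = 132 / 336.8 = 0.3919.

0.392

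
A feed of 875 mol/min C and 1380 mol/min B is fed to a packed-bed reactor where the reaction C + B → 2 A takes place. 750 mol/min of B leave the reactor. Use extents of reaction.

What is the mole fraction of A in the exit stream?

For B: n = n₀ − 1ξ → 750 = 1380 − 1ξ, giving ξ = 630 mol/min.
Outlet amounts (n = n₀ + ν ξ):
  C: 875 − 1(630) = 245
  B: 1380 − 1(630) = 750
  A: 0 + 2(630) = 1260
Total out = 2255 mol/min; y_A = 1260 / 2255 = 0.5588.

0.559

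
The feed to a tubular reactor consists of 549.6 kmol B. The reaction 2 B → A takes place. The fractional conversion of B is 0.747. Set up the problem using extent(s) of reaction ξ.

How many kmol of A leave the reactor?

205 kmol

B reacted = 0.747 × 549.6 = 410.6 kmol; ν_B = −2, so ξ = 410.6/2 = 205.3 kmol.
Outlet amounts (n = n₀ + ν ξ):
  B: 549.6 − 2(205.3) = 139
  A: 0 + 1(205.3) = 205.3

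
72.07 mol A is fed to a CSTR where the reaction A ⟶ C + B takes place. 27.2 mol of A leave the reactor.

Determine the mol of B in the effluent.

For A: n = n₀ − 1ξ → 27.2 = 72.07 − 1ξ, giving ξ = 44.87 mol.
Outlet amounts (n = n₀ + ν ξ):
  A: 72.07 − 1(44.87) = 27.2
  C: 0 + 1(44.87) = 44.87
  B: 0 + 1(44.87) = 44.87

44.9 mol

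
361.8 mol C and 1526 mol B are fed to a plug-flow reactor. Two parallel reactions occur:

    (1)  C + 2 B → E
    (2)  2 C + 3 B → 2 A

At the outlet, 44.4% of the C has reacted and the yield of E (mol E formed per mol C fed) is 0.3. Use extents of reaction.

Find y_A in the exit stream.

0.0327

Yield of E: 1ξ₁ / 361.8 = 0.3 → ξ₁ = 108.5 mol.
Conversion of C: 1ξ₁ + 2ξ₂ = 0.444 × 361.8 = 160.6 → ξ₂ = 26.05 mol.
Outlet amounts (n = n₀ + Σ ν·ξ):
  C: 361.8 − 1(108.5) − 2(26.05) = 201.2
  B: 1526 − 2(108.5) − 3(26.05) = 1231
  E: 0 + 1(108.5) = 108.5
  A: 0 + 2(26.05) = 52.1
Total out = 1593 mol; y_A = 52.1 / 1593 = 0.03271.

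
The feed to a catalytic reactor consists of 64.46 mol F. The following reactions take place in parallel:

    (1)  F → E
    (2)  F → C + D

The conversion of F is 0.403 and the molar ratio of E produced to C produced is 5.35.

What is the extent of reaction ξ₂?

ξ₂ = 4.09 mol

Conversion of F: F consumed = 0.403 × 64.46 = 25.98 mol = 1ξ₁ + 1ξ₂.
Selectivity: 1ξ₁ / (1ξ₂) = 5.35 → ξ₁ = 5.35 ξ₂.
Substitute: (1·5.35 + 1) ξ₂ = 25.98 → ξ₂ = 4.091 mol, ξ₁ = 21.89 mol.
Outlet amounts (n = n₀ + Σ ν·ξ):
  F: 64.46 − 1(21.89) − 1(4.091) = 38.48
  E: 0 + 1(21.89) = 21.89
  C: 0 + 1(4.091) = 4.091
  D: 0 + 1(4.091) = 4.091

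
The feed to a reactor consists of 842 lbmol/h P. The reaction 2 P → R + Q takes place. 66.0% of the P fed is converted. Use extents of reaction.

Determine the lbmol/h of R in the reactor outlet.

P reacted = 0.66 × 842 = 555.7 lbmol/h; ν_P = −2, so ξ = 555.7/2 = 277.9 lbmol/h.
Outlet amounts (n = n₀ + ν ξ):
  P: 842 − 2(277.9) = 286.3
  R: 0 + 1(277.9) = 277.9
  Q: 0 + 1(277.9) = 277.9

278 lbmol/h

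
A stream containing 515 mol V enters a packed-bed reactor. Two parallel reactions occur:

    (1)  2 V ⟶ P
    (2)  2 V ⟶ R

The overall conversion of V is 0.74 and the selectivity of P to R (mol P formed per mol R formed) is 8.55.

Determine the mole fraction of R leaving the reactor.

0.0615

Conversion of V: V consumed = 0.74 × 515 = 381.1 mol = 2ξ₁ + 2ξ₂.
Selectivity: 1ξ₁ / (1ξ₂) = 8.55 → ξ₁ = 8.55 ξ₂.
Substitute: (2·8.55 + 2) ξ₂ = 381.1 → ξ₂ = 19.95 mol, ξ₁ = 170.6 mol.
Outlet amounts (n = n₀ + Σ ν·ξ):
  V: 515 − 2(170.6) − 2(19.95) = 133.9
  P: 0 + 1(170.6) = 170.6
  R: 0 + 1(19.95) = 19.95
Total out = 324.4 mol; y_R = 19.95 / 324.4 = 0.0615.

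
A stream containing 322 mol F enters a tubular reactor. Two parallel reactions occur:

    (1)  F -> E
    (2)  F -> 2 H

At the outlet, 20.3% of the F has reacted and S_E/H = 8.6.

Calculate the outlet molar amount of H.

7.18 mol

Conversion of F: F consumed = 0.203 × 322 = 65.37 mol = 1ξ₁ + 1ξ₂.
Selectivity: 1ξ₁ / (2ξ₂) = 8.6 → ξ₁ = 17.2 ξ₂.
Substitute: (1·17.2 + 1) ξ₂ = 65.37 → ξ₂ = 3.592 mol, ξ₁ = 61.77 mol.
Outlet amounts (n = n₀ + Σ ν·ξ):
  F: 322 − 1(61.77) − 1(3.592) = 256.6
  E: 0 + 1(61.77) = 61.77
  H: 0 + 2(3.592) = 7.183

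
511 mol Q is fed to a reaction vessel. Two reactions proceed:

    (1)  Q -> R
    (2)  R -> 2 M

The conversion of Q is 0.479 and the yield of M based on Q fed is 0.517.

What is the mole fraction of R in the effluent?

0.175

Conversion of Q: Q consumed = 1ξ₁ = 0.479 × 511 → ξ₁ = 244.8 mol.
Yield of M: 2ξ₂ / 511 = 0.517 → ξ₂ = 132.1 mol.
Outlet amounts (n = n₀ + Σ ν·ξ):
  Q: 511 − 1(244.8) = 266.2
  R: 0 + 1(244.8) − 1(132.1) = 112.7
  M: 0 + 2(132.1) = 264.2
Total out = 643.1 mol; y_R = 112.7 / 643.1 = 0.1752.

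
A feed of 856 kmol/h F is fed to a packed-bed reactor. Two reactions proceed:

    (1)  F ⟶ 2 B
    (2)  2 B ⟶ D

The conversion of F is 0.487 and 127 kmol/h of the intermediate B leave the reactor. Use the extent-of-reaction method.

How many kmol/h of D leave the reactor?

353 kmol/h

Conversion of F: F consumed = 1ξ₁ = 0.487 × 856 → ξ₁ = 416.9 kmol/h.
B balance: n_B = 0 + 2ξ₁ − 2ξ₂ = 127 → ξ₂ = (2·416.9 − 127)/2 = 353.4 kmol/h.
Outlet amounts (n = n₀ + Σ ν·ξ):
  F: 856 − 1(416.9) = 439.1
  B: 0 + 2(416.9) − 2(353.4) = 127
  D: 0 + 1(353.4) = 353.4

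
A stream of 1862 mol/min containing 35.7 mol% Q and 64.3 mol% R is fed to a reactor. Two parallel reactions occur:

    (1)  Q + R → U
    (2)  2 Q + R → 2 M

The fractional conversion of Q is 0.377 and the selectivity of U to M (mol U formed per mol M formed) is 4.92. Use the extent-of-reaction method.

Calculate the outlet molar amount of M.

Conversion of Q: Q consumed = 0.377 × 664.7 = 250.6 mol/min = 1ξ₁ + 2ξ₂.
Selectivity: 1ξ₁ / (2ξ₂) = 4.92 → ξ₁ = 9.84 ξ₂.
Substitute: (1·9.84 + 2) ξ₂ = 250.6 → ξ₂ = 21.17 mol/min, ξ₁ = 208.3 mol/min.
Outlet amounts (n = n₀ + Σ ν·ξ):
  Q: 664.7 − 1(208.3) − 2(21.17) = 414.1
  R: 1197 − 1(208.3) − 1(21.17) = 967.8
  U: 0 + 1(208.3) = 208.3
  M: 0 + 2(21.17) = 42.33

42.3 mol/min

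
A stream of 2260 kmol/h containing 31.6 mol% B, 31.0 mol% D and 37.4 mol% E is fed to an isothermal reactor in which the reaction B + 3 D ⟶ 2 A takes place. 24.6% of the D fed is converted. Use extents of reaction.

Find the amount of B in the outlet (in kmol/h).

D reacted = 0.246 × 700.6 = 172.3 kmol/h; ν_D = −3, so ξ = 172.3/3 = 57.45 kmol/h.
Outlet amounts (n = n₀ + ν ξ):
  B: 714.2 − 1(57.45) = 656.7
  D: 700.6 − 3(57.45) = 528.3
  A: 0 + 2(57.45) = 114.9
  E: 845.2 (inert)

657 kmol/h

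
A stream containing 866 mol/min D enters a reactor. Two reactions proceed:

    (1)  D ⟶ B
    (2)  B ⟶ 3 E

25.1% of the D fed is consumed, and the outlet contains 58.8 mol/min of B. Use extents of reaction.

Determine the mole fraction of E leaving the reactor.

0.402

Conversion of D: D consumed = 1ξ₁ = 0.251 × 866 → ξ₁ = 217.4 mol/min.
B balance: n_B = 0 + 1ξ₁ − 1ξ₂ = 58.8 → ξ₂ = (1·217.4 − 58.8)/1 = 158.6 mol/min.
Outlet amounts (n = n₀ + Σ ν·ξ):
  D: 866 − 1(217.4) = 648.6
  B: 0 + 1(217.4) − 1(158.6) = 58.8
  E: 0 + 3(158.6) = 475.7
Total out = 1183 mol/min; y_E = 475.7 / 1183 = 0.4021.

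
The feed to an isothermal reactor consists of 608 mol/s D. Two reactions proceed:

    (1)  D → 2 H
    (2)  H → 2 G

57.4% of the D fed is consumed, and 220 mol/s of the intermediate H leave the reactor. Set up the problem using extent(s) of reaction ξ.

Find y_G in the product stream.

Conversion of D: D consumed = 1ξ₁ = 0.574 × 608 → ξ₁ = 349 mol/s.
H balance: n_H = 0 + 2ξ₁ − 1ξ₂ = 220 → ξ₂ = (2·349 − 220)/1 = 478 mol/s.
Outlet amounts (n = n₀ + Σ ν·ξ):
  D: 608 − 1(349) = 259
  H: 0 + 2(349) − 1(478) = 220
  G: 0 + 2(478) = 956
Total out = 1435 mol/s; y_G = 956 / 1435 = 0.6662.

0.666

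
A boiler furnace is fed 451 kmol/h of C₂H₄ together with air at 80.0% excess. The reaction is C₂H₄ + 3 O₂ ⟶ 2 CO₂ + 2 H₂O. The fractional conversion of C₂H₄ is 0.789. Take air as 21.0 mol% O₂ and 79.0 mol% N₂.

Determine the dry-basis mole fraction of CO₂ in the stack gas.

Stoichiometric O₂ = 3 × 451 = 1353 kmol/h; O₂ fed = 1353 × 1.800 = 2435 kmol/h.
N₂ fed = 2435 × 79/21 = 9162 kmol/h.
Fuel reacted = 0.789 × 451 → ξ = 355.8 kmol/h.
Outlet (n = n₀ + ν ξ):
  C₂H₄: 451 − 1(355.8) = 95.16
  O₂: 2435 − 3(355.8) = 1368
  N₂: 9162 (inert)
  CO₂: 0 + 2(355.8) = 711.7
  H₂O: 0 + 2(355.8) = 711.7
Dry total = 11340 kmol/h; y_CO₂ (dry) = 711.7 / 11340 = 0.06278.

0.0628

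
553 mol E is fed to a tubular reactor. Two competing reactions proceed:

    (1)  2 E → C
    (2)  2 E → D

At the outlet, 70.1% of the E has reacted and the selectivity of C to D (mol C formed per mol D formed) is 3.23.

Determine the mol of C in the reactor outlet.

Conversion of E: E consumed = 0.701 × 553 = 387.7 mol = 2ξ₁ + 2ξ₂.
Selectivity: 1ξ₁ / (1ξ₂) = 3.23 → ξ₁ = 3.23 ξ₂.
Substitute: (2·3.23 + 2) ξ₂ = 387.7 → ξ₂ = 45.82 mol, ξ₁ = 148 mol.
Outlet amounts (n = n₀ + Σ ν·ξ):
  E: 553 − 2(148) − 2(45.82) = 165.3
  C: 0 + 1(148) = 148
  D: 0 + 1(45.82) = 45.82

148 mol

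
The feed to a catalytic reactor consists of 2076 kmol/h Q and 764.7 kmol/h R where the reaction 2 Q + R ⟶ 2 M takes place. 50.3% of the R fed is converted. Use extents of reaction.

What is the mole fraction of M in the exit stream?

R reacted = 0.503 × 764.7 = 384.6 kmol/h; ν_R = −1, so ξ = 384.6/1 = 384.6 kmol/h.
Outlet amounts (n = n₀ + ν ξ):
  Q: 2076 − 2(384.6) = 1307
  R: 764.7 − 1(384.6) = 380.1
  M: 0 + 2(384.6) = 769.3
Total out = 2456 kmol/h; y_M = 769.3 / 2456 = 0.3132.

0.313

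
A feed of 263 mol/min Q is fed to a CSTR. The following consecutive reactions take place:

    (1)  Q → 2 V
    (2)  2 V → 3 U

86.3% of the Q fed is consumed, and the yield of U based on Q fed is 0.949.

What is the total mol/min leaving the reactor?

573 mol/min

Conversion of Q: Q consumed = 1ξ₁ = 0.863 × 263 → ξ₁ = 227 mol/min.
Yield of U: 3ξ₂ / 263 = 0.949 → ξ₂ = 83.2 mol/min.
Outlet amounts (n = n₀ + Σ ν·ξ):
  Q: 263 − 1(227) = 36.03
  V: 0 + 2(227) − 2(83.2) = 287.5
  U: 0 + 3(83.2) = 249.6
Total out = 36.03 + 287.5 + 249.6 = 573.2 mol/min.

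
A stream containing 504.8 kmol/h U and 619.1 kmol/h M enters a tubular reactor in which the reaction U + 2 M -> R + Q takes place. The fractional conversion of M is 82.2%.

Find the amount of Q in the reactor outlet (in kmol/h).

254 kmol/h

M reacted = 0.822 × 619.1 = 508.9 kmol/h; ν_M = −2, so ξ = 508.9/2 = 254.5 kmol/h.
Outlet amounts (n = n₀ + ν ξ):
  U: 504.8 − 1(254.5) = 250.3
  M: 619.1 − 2(254.5) = 110.2
  R: 0 + 1(254.5) = 254.5
  Q: 0 + 1(254.5) = 254.5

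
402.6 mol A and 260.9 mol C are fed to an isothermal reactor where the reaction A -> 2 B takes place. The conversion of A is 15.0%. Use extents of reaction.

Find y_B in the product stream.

A reacted = 0.15 × 402.6 = 60.39 mol; ν_A = −1, so ξ = 60.39/1 = 60.39 mol.
Outlet amounts (n = n₀ + ν ξ):
  A: 402.6 − 1(60.39) = 342.2
  B: 0 + 2(60.39) = 120.8
  C: 260.9 (inert)
Total out = 723.9 mol; y_B = 120.8 / 723.9 = 0.1668.

0.167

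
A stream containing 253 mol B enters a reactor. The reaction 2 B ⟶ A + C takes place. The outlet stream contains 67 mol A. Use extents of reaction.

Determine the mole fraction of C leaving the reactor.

For A: n = n₀ + 1ξ → 67 = 0 + 1ξ, giving ξ = 67 mol.
Outlet amounts (n = n₀ + ν ξ):
  B: 253 − 2(67) = 119
  A: 0 + 1(67) = 67
  C: 0 + 1(67) = 67
Total out = 253 mol; y_C = 67 / 253 = 0.2648.

0.265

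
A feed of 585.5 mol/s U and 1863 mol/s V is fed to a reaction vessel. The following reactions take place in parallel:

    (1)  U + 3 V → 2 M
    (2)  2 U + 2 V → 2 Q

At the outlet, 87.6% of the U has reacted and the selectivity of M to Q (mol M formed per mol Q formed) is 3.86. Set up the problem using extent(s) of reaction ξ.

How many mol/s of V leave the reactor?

674 mol/s

Conversion of U: U consumed = 0.876 × 585.5 = 512.9 mol/s = 1ξ₁ + 2ξ₂.
Selectivity: 2ξ₁ / (2ξ₂) = 3.86 → ξ₁ = 3.86 ξ₂.
Substitute: (1·3.86 + 2) ξ₂ = 512.9 → ξ₂ = 87.53 mol/s, ξ₁ = 337.8 mol/s.
Outlet amounts (n = n₀ + Σ ν·ξ):
  U: 585.5 − 1(337.8) − 2(87.53) = 72.6
  V: 1863 − 3(337.8) − 2(87.53) = 674.4
  M: 0 + 2(337.8) = 675.7
  Q: 0 + 2(87.53) = 175.1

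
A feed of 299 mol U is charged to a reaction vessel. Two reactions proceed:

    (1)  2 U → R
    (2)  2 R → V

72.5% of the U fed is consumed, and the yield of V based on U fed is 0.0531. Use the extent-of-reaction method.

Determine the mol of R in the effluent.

76.6 mol

Conversion of U: U consumed = 2ξ₁ = 0.725 × 299 → ξ₁ = 108.4 mol.
Yield of V: 1ξ₂ / 299 = 0.0531 → ξ₂ = 15.88 mol.
Outlet amounts (n = n₀ + Σ ν·ξ):
  U: 299 − 2(108.4) = 82.22
  R: 0 + 1(108.4) − 2(15.88) = 76.63
  V: 0 + 1(15.88) = 15.88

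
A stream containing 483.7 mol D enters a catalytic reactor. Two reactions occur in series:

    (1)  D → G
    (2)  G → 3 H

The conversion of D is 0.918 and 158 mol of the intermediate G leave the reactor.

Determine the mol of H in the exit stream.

858 mol

Conversion of D: D consumed = 1ξ₁ = 0.918 × 483.7 → ξ₁ = 444 mol.
G balance: n_G = 0 + 1ξ₁ − 1ξ₂ = 158 → ξ₂ = (1·444 − 158)/1 = 286 mol.
Outlet amounts (n = n₀ + Σ ν·ξ):
  D: 483.7 − 1(444) = 39.66
  G: 0 + 1(444) − 1(286) = 158
  H: 0 + 3(286) = 858.1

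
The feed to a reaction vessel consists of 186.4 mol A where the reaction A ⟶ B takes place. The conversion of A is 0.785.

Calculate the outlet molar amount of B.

A reacted = 0.785 × 186.4 = 146.3 mol; ν_A = −1, so ξ = 146.3/1 = 146.3 mol.
Outlet amounts (n = n₀ + ν ξ):
  A: 186.4 − 1(146.3) = 40.08
  B: 0 + 1(146.3) = 146.3

146 mol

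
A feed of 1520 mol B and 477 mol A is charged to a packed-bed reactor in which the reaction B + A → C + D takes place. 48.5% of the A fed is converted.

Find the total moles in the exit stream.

2000 mol

A reacted = 0.485 × 477 = 231.3 mol; ν_A = −1, so ξ = 231.3/1 = 231.3 mol.
Outlet amounts (n = n₀ + ν ξ):
  B: 1520 − 1(231.3) = 1289
  A: 477 − 1(231.3) = 245.7
  C: 0 + 1(231.3) = 231.3
  D: 0 + 1(231.3) = 231.3
Total out = 1289 + 245.7 + 231.3 + 231.3 = 1997 mol.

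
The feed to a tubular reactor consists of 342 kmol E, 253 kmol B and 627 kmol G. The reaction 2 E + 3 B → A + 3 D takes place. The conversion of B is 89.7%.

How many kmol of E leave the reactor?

B reacted = 0.897 × 253 = 226.9 kmol; ν_B = −3, so ξ = 226.9/3 = 75.65 kmol.
Outlet amounts (n = n₀ + ν ξ):
  E: 342 − 2(75.65) = 190.7
  B: 253 − 3(75.65) = 26.06
  A: 0 + 1(75.65) = 75.65
  D: 0 + 3(75.65) = 226.9
  G: 627 (inert)

191 kmol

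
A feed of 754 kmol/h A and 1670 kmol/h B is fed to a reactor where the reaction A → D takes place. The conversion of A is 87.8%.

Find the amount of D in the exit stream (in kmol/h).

662 kmol/h

A reacted = 0.878 × 754 = 662 kmol/h; ν_A = −1, so ξ = 662/1 = 662 kmol/h.
Outlet amounts (n = n₀ + ν ξ):
  A: 754 − 1(662) = 91.99
  D: 0 + 1(662) = 662
  B: 1670 (inert)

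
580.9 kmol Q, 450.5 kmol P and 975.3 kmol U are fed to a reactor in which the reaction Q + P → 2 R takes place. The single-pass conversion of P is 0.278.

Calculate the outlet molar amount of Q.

456 kmol

P reacted = 0.278 × 450.5 = 125.2 kmol; ν_P = −1, so ξ = 125.2/1 = 125.2 kmol.
Outlet amounts (n = n₀ + ν ξ):
  Q: 580.9 − 1(125.2) = 455.7
  P: 450.5 − 1(125.2) = 325.3
  R: 0 + 2(125.2) = 250.5
  U: 975.3 (inert)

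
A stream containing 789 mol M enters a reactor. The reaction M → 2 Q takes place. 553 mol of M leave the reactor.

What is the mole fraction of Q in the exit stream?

For M: n = n₀ − 1ξ → 553 = 789 − 1ξ, giving ξ = 236 mol.
Outlet amounts (n = n₀ + ν ξ):
  M: 789 − 1(236) = 553
  Q: 0 + 2(236) = 472
Total out = 1025 mol; y_Q = 472 / 1025 = 0.4605.

0.46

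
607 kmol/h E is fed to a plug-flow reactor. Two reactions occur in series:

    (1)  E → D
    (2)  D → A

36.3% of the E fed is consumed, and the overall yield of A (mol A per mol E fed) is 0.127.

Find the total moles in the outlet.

607 kmol/h

Conversion of E: E consumed = 1ξ₁ = 0.363 × 607 → ξ₁ = 220.3 kmol/h.
Yield of A: 1ξ₂ / 607 = 0.127 → ξ₂ = 77.09 kmol/h.
Outlet amounts (n = n₀ + Σ ν·ξ):
  E: 607 − 1(220.3) = 386.7
  D: 0 + 1(220.3) − 1(77.09) = 143.3
  A: 0 + 1(77.09) = 77.09
Total out = 386.7 + 143.3 + 77.09 = 607 kmol/h.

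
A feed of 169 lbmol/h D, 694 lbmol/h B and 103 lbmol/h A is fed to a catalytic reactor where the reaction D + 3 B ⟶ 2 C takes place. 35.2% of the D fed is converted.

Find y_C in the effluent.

0.14

D reacted = 0.352 × 169 = 59.49 lbmol/h; ν_D = −1, so ξ = 59.49/1 = 59.49 lbmol/h.
Outlet amounts (n = n₀ + ν ξ):
  D: 169 − 1(59.49) = 109.5
  B: 694 − 3(59.49) = 515.5
  C: 0 + 2(59.49) = 119
  A: 103 (inert)
Total out = 847 lbmol/h; y_C = 119 / 847 = 0.1405.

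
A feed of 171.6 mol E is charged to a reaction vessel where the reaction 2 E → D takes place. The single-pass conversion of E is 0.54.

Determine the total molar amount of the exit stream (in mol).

125 mol

E reacted = 0.54 × 171.6 = 92.66 mol; ν_E = −2, so ξ = 92.66/2 = 46.33 mol.
Outlet amounts (n = n₀ + ν ξ):
  E: 171.6 − 2(46.33) = 78.94
  D: 0 + 1(46.33) = 46.33
Total out = 78.94 + 46.33 = 125.3 mol.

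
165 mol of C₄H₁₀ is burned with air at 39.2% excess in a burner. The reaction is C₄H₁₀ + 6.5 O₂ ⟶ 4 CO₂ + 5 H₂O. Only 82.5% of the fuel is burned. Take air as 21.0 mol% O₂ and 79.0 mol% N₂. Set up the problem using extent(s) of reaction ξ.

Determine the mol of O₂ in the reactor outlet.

608 mol

Stoichiometric O₂ = 6.5 × 165 = 1072 mol; O₂ fed = 1072 × 1.392 = 1493 mol.
N₂ fed = 1493 × 79/21 = 5616 mol.
Fuel reacted = 0.825 × 165 → ξ = 136.1 mol.
Outlet (n = n₀ + ν ξ):
  C₄H₁₀: 165 − 1(136.1) = 28.88
  O₂: 1493 − 6.5(136.1) = 608.1
  N₂: 5616 (inert)
  CO₂: 0 + 4(136.1) = 544.5
  H₂O: 0 + 5(136.1) = 680.6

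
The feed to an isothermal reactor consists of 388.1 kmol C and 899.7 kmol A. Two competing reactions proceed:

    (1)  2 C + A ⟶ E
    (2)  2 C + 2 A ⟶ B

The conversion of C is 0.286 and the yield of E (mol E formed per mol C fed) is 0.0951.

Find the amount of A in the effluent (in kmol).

Yield of E: 1ξ₁ / 388.1 = 0.0951 → ξ₁ = 36.91 kmol.
Conversion of C: 2ξ₁ + 2ξ₂ = 0.286 × 388.1 = 111 → ξ₂ = 18.59 kmol.
Outlet amounts (n = n₀ + Σ ν·ξ):
  C: 388.1 − 2(36.91) − 2(18.59) = 277.1
  A: 899.7 − 1(36.91) − 2(18.59) = 825.6
  E: 0 + 1(36.91) = 36.91
  B: 0 + 1(18.59) = 18.59

826 kmol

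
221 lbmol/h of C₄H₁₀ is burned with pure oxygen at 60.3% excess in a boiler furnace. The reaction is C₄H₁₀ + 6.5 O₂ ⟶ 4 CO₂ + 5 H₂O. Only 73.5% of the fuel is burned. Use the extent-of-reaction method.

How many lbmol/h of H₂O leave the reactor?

Stoichiometric O₂ = 6.5 × 221 = 1436 lbmol/h; O₂ fed = 1436 × 1.603 = 2303 lbmol/h.
Fuel reacted = 0.735 × 221 → ξ = 162.4 lbmol/h.
Outlet (n = n₀ + ν ξ):
  C₄H₁₀: 221 − 1(162.4) = 58.56
  O₂: 2303 − 6.5(162.4) = 1247
  CO₂: 0 + 4(162.4) = 649.7
  H₂O: 0 + 5(162.4) = 812.2

812 lbmol/h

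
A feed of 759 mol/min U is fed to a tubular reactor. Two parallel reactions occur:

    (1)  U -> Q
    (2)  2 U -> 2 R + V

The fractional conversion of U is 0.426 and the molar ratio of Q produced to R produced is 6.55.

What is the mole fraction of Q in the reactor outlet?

Conversion of U: U consumed = 0.426 × 759 = 323.3 mol/min = 1ξ₁ + 2ξ₂.
Selectivity: 1ξ₁ / (2ξ₂) = 6.55 → ξ₁ = 13.1 ξ₂.
Substitute: (1·13.1 + 2) ξ₂ = 323.3 → ξ₂ = 21.41 mol/min, ξ₁ = 280.5 mol/min.
Outlet amounts (n = n₀ + Σ ν·ξ):
  U: 759 − 1(280.5) − 2(21.41) = 435.7
  Q: 0 + 1(280.5) = 280.5
  R: 0 + 2(21.41) = 42.83
  V: 0 + 1(21.41) = 21.41
Total out = 780.4 mol/min; y_Q = 280.5 / 780.4 = 0.3594.

0.359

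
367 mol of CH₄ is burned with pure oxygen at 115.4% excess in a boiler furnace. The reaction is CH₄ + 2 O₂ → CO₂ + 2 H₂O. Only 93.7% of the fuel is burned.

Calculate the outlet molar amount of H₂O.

Stoichiometric O₂ = 2 × 367 = 734 mol; O₂ fed = 734 × 2.154 = 1581 mol.
Fuel reacted = 0.937 × 367 → ξ = 343.9 mol.
Outlet (n = n₀ + ν ξ):
  CH₄: 367 − 1(343.9) = 23.12
  O₂: 1581 − 2(343.9) = 893.3
  CO₂: 0 + 1(343.9) = 343.9
  H₂O: 0 + 2(343.9) = 687.8

688 mol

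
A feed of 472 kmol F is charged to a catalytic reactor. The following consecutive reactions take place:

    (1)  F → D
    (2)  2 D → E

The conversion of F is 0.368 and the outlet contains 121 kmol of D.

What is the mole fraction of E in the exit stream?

0.0591

Conversion of F: F consumed = 1ξ₁ = 0.368 × 472 → ξ₁ = 173.7 kmol.
D balance: n_D = 0 + 1ξ₁ − 2ξ₂ = 121 → ξ₂ = (1·173.7 − 121)/2 = 26.35 kmol.
Outlet amounts (n = n₀ + Σ ν·ξ):
  F: 472 − 1(173.7) = 298.3
  D: 0 + 1(173.7) − 2(26.35) = 121
  E: 0 + 1(26.35) = 26.35
Total out = 445.7 kmol; y_E = 26.35 / 445.7 = 0.05912.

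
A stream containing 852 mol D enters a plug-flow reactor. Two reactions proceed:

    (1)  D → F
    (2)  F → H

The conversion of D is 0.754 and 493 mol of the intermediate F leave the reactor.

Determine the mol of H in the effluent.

149 mol

Conversion of D: D consumed = 1ξ₁ = 0.754 × 852 → ξ₁ = 642.4 mol.
F balance: n_F = 0 + 1ξ₁ − 1ξ₂ = 493 → ξ₂ = (1·642.4 − 493)/1 = 149.4 mol.
Outlet amounts (n = n₀ + Σ ν·ξ):
  D: 852 − 1(642.4) = 209.6
  F: 0 + 1(642.4) − 1(149.4) = 493
  H: 0 + 1(149.4) = 149.4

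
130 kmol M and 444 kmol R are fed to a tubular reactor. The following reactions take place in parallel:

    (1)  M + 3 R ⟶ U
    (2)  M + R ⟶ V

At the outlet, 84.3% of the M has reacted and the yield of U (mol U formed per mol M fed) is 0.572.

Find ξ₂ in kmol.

Yield of U: 1ξ₁ / 130 = 0.572 → ξ₁ = 74.36 kmol.
Conversion of M: 1ξ₁ + 1ξ₂ = 0.843 × 130 = 109.6 → ξ₂ = 35.23 kmol.
Outlet amounts (n = n₀ + Σ ν·ξ):
  M: 130 − 1(74.36) − 1(35.23) = 20.41
  R: 444 − 3(74.36) − 1(35.23) = 185.7
  U: 0 + 1(74.36) = 74.36
  V: 0 + 1(35.23) = 35.23

ξ₂ = 35.2 kmol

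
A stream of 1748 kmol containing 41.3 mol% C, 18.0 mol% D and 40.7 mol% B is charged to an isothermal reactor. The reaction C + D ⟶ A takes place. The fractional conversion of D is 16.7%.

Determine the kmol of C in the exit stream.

669 kmol

D reacted = 0.167 × 314.6 = 52.54 kmol; ν_D = −1, so ξ = 52.54/1 = 52.54 kmol.
Outlet amounts (n = n₀ + ν ξ):
  C: 721.9 − 1(52.54) = 669.4
  D: 314.6 − 1(52.54) = 262.1
  A: 0 + 1(52.54) = 52.54
  B: 711.4 (inert)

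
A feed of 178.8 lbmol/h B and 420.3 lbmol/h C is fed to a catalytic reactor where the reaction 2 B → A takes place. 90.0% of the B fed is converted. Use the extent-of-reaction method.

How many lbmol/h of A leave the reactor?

80.5 lbmol/h

B reacted = 0.9 × 178.8 = 160.9 lbmol/h; ν_B = −2, so ξ = 160.9/2 = 80.46 lbmol/h.
Outlet amounts (n = n₀ + ν ξ):
  B: 178.8 − 2(80.46) = 17.88
  A: 0 + 1(80.46) = 80.46
  C: 420.3 (inert)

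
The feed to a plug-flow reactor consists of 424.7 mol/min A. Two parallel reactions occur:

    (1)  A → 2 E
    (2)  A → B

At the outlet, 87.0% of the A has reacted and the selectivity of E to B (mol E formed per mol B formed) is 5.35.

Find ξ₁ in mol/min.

ξ₁ = 269 mol/min

Conversion of A: A consumed = 0.87 × 424.7 = 369.5 mol/min = 1ξ₁ + 1ξ₂.
Selectivity: 2ξ₁ / (1ξ₂) = 5.35 → ξ₁ = 2.675 ξ₂.
Substitute: (1·2.675 + 1) ξ₂ = 369.5 → ξ₂ = 100.5 mol/min, ξ₁ = 268.9 mol/min.
Outlet amounts (n = n₀ + Σ ν·ξ):
  A: 424.7 − 1(268.9) − 1(100.5) = 55.21
  E: 0 + 2(268.9) = 537.9
  B: 0 + 1(100.5) = 100.5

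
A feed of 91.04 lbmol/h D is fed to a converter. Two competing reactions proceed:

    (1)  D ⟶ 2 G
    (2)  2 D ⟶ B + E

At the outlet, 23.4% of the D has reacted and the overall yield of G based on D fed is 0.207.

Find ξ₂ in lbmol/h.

ξ₂ = 5.94 lbmol/h

Yield of G: 2ξ₁ / 91.04 = 0.207 → ξ₁ = 9.423 lbmol/h.
Conversion of D: 1ξ₁ + 2ξ₂ = 0.234 × 91.04 = 21.3 → ξ₂ = 5.94 lbmol/h.
Outlet amounts (n = n₀ + Σ ν·ξ):
  D: 91.04 − 1(9.423) − 2(5.94) = 69.74
  G: 0 + 2(9.423) = 18.85
  B: 0 + 1(5.94) = 5.94
  E: 0 + 1(5.94) = 5.94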